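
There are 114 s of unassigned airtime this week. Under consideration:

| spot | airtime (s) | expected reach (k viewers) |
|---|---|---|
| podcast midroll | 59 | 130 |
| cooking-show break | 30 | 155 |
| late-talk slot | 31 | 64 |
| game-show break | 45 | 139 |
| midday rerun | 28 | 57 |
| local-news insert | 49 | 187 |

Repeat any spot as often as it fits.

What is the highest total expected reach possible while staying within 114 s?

497

By expected reach per s: cooking-show break 5.17, local-news insert 3.82, game-show break 3.09, podcast midroll 2.20 lead.
A density-first pass picks 3×cooking-show break — 465 at 90 s.
Dropping cooking-show break frees 30 s; slotting in local-news insert (49 s) lifts the total to 497 at 109 s.
That's the maximum — no swap from here does better than 497.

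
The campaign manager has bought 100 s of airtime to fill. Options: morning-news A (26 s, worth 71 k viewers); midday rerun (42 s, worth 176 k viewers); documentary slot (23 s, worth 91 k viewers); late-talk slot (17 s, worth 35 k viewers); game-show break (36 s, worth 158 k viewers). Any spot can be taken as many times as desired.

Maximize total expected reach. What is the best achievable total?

407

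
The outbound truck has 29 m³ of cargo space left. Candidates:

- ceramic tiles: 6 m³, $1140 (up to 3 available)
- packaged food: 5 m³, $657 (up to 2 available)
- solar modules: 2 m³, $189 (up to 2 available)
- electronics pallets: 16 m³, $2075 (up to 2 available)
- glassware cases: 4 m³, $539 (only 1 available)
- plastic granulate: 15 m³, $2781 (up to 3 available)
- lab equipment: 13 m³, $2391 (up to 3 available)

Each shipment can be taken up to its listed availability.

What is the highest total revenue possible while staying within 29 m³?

5250

Ranking by ratio (revenue/m³): ceramic tiles 190.00, plastic granulate 185.40, lab equipment 183.92.
A density-first pass picks 3×ceramic tiles + packaged food + solar modules + glassware cases — 4805 at 29 m³.
Replace ceramic tiles and packaged food and glassware cases with plastic granulate: the trade gains 445 net, giving 5250 at 29 m³.
Every other selection either busts 29 m³ or exceeds an availability limit or fails to beat 5250.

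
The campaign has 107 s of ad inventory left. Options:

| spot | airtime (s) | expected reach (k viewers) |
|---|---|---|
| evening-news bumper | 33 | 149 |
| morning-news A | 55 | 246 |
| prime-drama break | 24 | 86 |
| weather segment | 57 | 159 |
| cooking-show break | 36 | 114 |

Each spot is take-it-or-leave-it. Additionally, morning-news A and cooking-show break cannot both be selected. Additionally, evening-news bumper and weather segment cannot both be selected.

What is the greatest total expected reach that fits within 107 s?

395

Taking evening-news bumper + morning-news A: 88 s used, 395 in expected reach.
The spare 19 s is too small for any remaining spot, and no feasible exchange beats 395.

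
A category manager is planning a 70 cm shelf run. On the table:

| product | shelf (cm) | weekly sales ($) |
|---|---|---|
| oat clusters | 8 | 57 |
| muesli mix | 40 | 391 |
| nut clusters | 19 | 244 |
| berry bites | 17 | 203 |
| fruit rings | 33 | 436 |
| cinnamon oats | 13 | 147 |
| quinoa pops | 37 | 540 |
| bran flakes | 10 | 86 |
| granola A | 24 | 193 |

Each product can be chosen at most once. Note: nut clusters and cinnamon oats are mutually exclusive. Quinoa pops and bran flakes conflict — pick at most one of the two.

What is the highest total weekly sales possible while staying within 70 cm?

976

Taking fruit rings + quinoa pops: 70 cm used, 976 in weekly sales.
Runner-up berry bites + cinnamon oats + quinoa pops tops out at 890.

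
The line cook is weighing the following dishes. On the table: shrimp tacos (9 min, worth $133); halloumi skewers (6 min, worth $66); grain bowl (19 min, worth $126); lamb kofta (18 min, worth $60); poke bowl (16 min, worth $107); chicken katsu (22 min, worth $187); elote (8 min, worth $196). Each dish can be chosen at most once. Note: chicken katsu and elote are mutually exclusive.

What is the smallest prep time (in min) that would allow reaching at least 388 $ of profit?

23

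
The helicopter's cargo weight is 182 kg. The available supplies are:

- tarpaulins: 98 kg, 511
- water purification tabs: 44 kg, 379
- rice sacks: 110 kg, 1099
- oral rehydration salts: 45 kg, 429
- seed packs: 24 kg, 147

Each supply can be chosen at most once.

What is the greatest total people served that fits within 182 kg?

1675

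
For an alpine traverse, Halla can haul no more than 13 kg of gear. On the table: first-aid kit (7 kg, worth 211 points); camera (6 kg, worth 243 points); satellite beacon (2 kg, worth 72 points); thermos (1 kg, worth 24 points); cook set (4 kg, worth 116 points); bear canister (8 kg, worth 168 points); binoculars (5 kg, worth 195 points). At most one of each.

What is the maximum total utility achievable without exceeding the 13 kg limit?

510

Density check — camera 40.50, binoculars 39.00, satellite beacon 36.00, first-aid kit 30.14 are the best per kg.
Taking camera + satellite beacon + binoculars: 13 kg used, 510 in utility.
Every other selection either busts 13 kg or fails to beat 510.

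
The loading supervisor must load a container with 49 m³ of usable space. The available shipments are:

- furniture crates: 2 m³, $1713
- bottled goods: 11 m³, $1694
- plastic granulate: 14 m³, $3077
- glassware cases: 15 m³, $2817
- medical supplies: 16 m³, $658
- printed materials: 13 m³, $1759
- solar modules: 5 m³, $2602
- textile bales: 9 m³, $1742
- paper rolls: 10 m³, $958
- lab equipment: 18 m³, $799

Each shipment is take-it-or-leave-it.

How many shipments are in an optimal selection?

5

Optimal total is 11968.
One optimal bundle: furniture crates + plastic granulate + glassware cases + printed materials + solar modules (49 m³).
All optima have 5 shipments.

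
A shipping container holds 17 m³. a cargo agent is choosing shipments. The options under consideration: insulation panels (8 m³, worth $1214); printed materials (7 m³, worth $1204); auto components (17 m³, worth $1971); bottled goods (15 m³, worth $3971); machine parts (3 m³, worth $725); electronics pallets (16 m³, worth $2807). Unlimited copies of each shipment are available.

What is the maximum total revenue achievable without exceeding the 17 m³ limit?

By revenue per m³: bottled goods 264.73, machine parts 241.67, electronics pallets 175.44 lead.
The ratio ordering already packs tightly: bottled goods, 15 m³, 3971.
Every other selection either busts 17 m³ or fails to beat 3971.

3971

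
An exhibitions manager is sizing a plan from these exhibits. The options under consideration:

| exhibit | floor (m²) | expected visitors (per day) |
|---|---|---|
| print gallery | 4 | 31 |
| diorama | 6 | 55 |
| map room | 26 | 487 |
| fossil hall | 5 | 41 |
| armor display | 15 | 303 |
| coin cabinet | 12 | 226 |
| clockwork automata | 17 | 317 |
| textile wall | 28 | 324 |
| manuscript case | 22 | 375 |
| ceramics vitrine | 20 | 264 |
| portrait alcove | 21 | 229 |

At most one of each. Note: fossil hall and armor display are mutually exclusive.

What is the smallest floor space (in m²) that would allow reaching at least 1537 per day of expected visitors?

Look for the lowest-floor combination reaching 1537.
diorama + map room + armor display + clockwork automata + manuscript case: 1537 expected visitors at 86 m².
Below 86 m² the best achievable stays under 1537.

86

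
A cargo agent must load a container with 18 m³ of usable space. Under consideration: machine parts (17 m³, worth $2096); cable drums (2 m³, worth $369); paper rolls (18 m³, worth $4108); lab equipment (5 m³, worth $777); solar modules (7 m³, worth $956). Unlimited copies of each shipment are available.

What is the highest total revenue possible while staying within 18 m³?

Paper rolls uses 18 of the 18 m³ and totals 4108.
That's the maximum — no swap from here does better than 4108.

4108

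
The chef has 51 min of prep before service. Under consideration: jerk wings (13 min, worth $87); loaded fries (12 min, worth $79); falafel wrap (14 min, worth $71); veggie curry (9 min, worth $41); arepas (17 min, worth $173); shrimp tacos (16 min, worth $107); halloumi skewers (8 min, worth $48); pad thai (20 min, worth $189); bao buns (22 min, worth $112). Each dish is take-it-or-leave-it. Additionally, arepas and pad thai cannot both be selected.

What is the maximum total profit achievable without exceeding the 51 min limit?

Ranking by ratio (profit/min): arepas 10.18, pad thai 9.45, jerk wings 6.69, shrimp tacos 6.69.
Jerk wings + loaded fries + arepas + halloumi skewers uses 50 of the 51 min and totals 387.
No other feasible combination exceeds 387.

387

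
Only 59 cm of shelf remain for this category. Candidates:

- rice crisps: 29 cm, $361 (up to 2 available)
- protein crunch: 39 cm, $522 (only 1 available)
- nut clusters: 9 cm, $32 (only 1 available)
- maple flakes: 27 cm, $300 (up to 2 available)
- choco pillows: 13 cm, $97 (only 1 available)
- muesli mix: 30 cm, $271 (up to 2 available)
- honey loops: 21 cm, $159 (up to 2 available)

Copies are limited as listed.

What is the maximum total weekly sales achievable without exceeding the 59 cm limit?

722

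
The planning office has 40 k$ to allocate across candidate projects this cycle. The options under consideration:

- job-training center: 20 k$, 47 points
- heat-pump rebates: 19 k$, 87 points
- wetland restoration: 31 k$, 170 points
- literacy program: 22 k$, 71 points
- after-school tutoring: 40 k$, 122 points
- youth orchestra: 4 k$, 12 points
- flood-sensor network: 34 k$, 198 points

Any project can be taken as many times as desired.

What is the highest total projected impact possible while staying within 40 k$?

Ranking by ratio (projected impact/k$): flood-sensor network 5.82, wetland restoration 5.48, heat-pump rebates 4.58.
The ratio ordering already packs tightly: youth orchestra + flood-sensor network, 38 k$, 210.
Nothing else within 40 k$ beats 210.

210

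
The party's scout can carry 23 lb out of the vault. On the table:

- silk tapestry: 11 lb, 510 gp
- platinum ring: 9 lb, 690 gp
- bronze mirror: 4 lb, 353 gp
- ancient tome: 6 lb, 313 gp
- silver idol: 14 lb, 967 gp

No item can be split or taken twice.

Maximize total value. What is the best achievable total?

Density check — bronze mirror 88.25, platinum ring 76.67, silver idol 69.07 are the best per lb.
Taking the top-ratio items first gives platinum ring + bronze mirror + ancient tome for 1356 (19 lb).
The 10 lb tied up in bronze mirror and ancient tome is better spent on silver idol — total rises to 1657 (23 lb).
Runner-up platinum ring + bronze mirror + ancient tome tops out at 1356.

1657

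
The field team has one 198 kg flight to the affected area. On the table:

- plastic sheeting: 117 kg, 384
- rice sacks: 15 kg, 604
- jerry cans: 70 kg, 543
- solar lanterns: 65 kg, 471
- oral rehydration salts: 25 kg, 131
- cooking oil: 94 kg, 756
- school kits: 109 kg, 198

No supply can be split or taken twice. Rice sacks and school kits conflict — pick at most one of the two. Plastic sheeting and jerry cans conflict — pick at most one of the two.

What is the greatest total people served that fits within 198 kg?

The ratio ordering already packs tightly: rice sacks + jerry cans + cooking oil, 179 kg, 1903.
An exhaustive check of the 128 subsets confirms 1903.

1903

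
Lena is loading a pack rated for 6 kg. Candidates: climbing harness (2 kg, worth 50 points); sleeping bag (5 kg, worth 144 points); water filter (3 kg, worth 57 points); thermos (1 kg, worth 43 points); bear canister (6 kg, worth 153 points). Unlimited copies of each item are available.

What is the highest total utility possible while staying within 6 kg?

258

The ratio ordering already packs tightly: 6×thermos, 6 kg, 258.
Every other selection either busts 6 kg or fails to beat 258.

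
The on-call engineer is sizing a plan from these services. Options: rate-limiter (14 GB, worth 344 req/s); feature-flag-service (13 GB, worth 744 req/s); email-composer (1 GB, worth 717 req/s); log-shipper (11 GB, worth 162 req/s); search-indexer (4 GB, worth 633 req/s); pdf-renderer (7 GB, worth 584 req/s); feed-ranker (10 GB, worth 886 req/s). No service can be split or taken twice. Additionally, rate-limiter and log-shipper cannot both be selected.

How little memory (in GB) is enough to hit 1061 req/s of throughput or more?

Minimise GB subject to total throughput ≥ 1061.
Taking email-composer + search-indexer gives 1350 (≥ 1061) for 5 GB.
No combination under 5 GB hits 1061.

5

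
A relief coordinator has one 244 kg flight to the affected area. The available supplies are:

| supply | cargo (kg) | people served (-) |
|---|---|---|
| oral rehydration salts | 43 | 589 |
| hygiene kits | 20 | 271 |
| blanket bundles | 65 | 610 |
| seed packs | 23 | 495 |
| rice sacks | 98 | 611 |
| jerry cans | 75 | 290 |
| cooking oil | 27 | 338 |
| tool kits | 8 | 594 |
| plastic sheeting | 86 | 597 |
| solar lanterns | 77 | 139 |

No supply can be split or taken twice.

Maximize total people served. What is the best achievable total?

2919

A density-first pass picks oral rehydration salts + hygiene kits + blanket bundles + seed packs + cooking oil + tool kits — 2897 at 186 kg.
Dropping oral rehydration salts frees 43 kg; slotting in rice sacks (98 kg) lifts the total to 2919 at 241 kg.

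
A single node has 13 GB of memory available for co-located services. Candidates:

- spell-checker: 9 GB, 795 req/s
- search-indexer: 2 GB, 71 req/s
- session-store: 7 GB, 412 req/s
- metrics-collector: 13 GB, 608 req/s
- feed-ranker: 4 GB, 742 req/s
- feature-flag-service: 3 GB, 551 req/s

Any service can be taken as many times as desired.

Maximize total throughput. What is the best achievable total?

Greedy by ratio would take 3×feed-ranker: 12 GB used, total 2226.
The 8 GB tied up in 2×feed-ranker is better spent on 3×feature-flag-service — total rises to 2395 (13 GB).

2395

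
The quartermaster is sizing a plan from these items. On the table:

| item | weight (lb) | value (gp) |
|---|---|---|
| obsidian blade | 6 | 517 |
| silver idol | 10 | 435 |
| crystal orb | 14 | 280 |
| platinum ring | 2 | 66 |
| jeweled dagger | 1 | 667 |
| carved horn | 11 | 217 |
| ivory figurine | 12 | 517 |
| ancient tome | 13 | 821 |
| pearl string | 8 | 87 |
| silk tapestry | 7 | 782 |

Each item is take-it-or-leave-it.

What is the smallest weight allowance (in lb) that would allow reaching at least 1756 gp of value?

Look for the lowest-weight combination reaching 1756.
obsidian blade + jeweled dagger + silk tapestry: 1966 value at 14 lb.
Below 14 lb the best achievable stays under 1756.

14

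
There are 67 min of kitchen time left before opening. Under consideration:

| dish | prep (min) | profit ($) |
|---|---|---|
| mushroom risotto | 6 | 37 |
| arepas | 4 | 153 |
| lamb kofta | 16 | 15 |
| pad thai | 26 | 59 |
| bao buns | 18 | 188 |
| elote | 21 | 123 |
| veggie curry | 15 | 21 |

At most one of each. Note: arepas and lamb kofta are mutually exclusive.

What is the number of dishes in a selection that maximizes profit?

Best achievable profit is 522.
One optimal bundle: mushroom risotto + arepas + bao buns + elote + veggie curry (64 min).
All optima have 5 dishes.

5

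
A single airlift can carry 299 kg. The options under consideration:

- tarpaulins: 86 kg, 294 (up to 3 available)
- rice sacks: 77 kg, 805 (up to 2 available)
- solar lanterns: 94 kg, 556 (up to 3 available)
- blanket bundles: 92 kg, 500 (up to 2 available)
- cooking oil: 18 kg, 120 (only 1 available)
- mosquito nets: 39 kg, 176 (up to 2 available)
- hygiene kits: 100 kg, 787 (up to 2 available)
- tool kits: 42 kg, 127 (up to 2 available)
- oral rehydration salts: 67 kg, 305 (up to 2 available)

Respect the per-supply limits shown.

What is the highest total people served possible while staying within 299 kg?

A density-first pass picks 2×rice sacks + cooking oil + hygiene kits — 2517 at 272 kg.
Dropping cooking oil frees 18 kg; slotting in mosquito nets (39 kg) lifts the total to 2573 at 293 kg.
Nothing else within 299 kg beats 2573.

2573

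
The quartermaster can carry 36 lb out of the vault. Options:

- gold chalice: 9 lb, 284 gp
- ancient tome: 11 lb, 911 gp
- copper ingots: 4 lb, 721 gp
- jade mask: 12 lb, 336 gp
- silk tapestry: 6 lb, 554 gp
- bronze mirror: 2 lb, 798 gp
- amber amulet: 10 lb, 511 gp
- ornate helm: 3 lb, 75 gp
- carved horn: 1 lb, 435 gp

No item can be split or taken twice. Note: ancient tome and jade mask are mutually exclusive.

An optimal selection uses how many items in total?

6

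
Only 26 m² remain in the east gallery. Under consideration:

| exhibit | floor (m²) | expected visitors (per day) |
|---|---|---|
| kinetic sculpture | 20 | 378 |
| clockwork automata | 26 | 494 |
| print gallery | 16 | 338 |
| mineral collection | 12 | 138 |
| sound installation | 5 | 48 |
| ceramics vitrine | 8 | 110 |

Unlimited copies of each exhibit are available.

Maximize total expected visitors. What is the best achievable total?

494

A density-first pass picks print gallery + ceramics vitrine — 448 at 24 m².
Dropping print gallery and ceramics vitrine frees 24 m²; slotting in clockwork automata (26 m²) lifts the total to 494 at 26 m².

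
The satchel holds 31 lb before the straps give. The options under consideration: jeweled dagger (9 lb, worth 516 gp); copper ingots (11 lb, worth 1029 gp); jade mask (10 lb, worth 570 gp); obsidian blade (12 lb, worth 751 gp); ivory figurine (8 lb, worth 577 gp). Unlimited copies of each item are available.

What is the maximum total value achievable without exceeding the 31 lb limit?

2635

Density check — copper ingots 93.55, ivory figurine 72.12, obsidian blade 62.58 are the best per lb.
Best packing: 2×copper ingots + ivory figurine — 30 lb, 2635 total.
Every other selection either busts 31 lb or fails to beat 2635.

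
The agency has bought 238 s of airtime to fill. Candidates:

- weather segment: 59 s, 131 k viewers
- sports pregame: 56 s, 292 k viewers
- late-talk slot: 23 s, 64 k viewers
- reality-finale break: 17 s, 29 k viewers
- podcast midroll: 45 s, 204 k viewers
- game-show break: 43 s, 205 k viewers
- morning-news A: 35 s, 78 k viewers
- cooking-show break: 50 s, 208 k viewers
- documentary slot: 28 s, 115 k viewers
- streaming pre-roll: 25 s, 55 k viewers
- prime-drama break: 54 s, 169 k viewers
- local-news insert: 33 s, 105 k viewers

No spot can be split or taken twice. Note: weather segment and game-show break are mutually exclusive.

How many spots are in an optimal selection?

5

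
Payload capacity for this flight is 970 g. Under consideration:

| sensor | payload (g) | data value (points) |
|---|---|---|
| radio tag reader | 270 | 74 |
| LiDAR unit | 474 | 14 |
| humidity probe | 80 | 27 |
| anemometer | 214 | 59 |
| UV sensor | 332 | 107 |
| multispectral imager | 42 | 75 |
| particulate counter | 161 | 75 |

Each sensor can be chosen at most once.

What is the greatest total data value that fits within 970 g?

Density check — multispectral imager 1.79, particulate counter 0.47, humidity probe 0.34 are the best per g.
A density-first pass picks humidity probe + anemometer + UV sensor + multispectral imager + particulate counter — 343 at 829 g.
Replace anemometer with radio tag reader: the trade gains 15 net, giving 358 at 885 g.
Every other selection either busts 970 g or fails to beat 358.

358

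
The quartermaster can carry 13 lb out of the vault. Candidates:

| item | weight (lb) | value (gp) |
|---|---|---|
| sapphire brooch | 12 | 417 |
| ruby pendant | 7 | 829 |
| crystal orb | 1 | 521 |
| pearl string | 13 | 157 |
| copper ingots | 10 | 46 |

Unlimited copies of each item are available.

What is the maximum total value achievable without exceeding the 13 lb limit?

6773

Ranking by ratio (value/lb): crystal orb 521.00, ruby pendant 118.43, sapphire brooch 34.75, pearl string 12.08.
Taking 13×crystal orb: 13 lb used, 6773 in value.
Every other selection either busts 13 lb or fails to beat 6773.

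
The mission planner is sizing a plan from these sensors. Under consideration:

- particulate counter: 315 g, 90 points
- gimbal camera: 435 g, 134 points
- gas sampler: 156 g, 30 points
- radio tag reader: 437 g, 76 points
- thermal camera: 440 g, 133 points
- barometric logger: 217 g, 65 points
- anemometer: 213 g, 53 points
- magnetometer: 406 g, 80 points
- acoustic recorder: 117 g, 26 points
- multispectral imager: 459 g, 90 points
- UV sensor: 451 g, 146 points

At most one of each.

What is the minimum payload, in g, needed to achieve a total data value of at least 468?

1543

Look for the lowest-payload combination reaching 468.
gimbal camera + thermal camera + barometric logger + UV sensor: 478 data value at 1543 g.
No combination under 1543 g hits 468.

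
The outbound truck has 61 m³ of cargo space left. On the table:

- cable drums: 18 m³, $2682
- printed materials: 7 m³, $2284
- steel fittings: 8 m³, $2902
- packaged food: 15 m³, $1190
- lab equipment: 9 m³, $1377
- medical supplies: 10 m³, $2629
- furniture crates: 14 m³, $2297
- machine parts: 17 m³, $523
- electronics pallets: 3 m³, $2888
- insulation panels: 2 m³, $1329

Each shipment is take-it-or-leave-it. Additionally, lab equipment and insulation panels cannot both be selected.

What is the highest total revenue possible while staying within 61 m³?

15682

Ranking by ratio (revenue/m³): electronics pallets 962.67, insulation panels 664.50, steel fittings 362.75.
Best packing: cable drums + printed materials + steel fittings + medical supplies + furniture crates + electronics pallets — 60 m³, 15682 total.
That's the maximum — no feasible swap from here does better than 15682.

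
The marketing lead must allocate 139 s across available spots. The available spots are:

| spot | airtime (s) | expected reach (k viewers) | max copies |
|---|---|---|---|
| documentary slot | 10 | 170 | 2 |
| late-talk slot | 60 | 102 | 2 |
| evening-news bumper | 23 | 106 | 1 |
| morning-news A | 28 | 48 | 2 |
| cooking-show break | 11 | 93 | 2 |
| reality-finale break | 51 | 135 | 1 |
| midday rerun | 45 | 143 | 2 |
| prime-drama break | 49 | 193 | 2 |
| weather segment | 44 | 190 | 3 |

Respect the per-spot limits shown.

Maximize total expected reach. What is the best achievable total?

909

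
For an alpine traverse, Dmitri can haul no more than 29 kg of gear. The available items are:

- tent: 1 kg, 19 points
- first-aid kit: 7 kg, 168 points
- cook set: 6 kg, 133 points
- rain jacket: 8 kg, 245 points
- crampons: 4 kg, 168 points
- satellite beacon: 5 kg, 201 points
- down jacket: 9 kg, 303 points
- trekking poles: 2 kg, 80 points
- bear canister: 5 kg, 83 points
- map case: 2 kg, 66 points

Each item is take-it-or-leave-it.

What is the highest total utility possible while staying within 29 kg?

By utility per kg: crampons 42.00, satellite beacon 40.20, trekking poles 40.00 lead.
Greedy by ratio would take first-aid kit + crampons + satellite beacon + down jacket + trekking poles + map case: 29 kg used, total 986.
Dropping first-aid kit and map case frees 9 kg; slotting in tent + rain jacket (9 kg) lifts the total to 1016 at 29 kg.

1016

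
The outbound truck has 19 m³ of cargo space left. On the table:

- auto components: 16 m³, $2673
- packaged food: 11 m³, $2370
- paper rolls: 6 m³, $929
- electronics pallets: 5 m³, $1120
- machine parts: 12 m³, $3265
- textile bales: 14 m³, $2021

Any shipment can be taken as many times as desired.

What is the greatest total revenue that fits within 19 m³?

Best packing: electronics pallets + machine parts — 17 m³, 4385 total.
Every other selection either busts 19 m³ or fails to beat 4385.

4385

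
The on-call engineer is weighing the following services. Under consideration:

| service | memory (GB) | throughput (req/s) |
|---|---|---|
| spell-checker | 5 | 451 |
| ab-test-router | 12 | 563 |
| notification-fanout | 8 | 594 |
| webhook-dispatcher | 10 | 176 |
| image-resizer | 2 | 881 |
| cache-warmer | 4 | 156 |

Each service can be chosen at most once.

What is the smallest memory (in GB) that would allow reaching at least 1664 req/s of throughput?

Look for the lowest-memory combination reaching 1664.
Taking spell-checker + notification-fanout + image-resizer gives 1926 (≥ 1664) for 15 GB.
No combination under 15 GB hits 1664.

15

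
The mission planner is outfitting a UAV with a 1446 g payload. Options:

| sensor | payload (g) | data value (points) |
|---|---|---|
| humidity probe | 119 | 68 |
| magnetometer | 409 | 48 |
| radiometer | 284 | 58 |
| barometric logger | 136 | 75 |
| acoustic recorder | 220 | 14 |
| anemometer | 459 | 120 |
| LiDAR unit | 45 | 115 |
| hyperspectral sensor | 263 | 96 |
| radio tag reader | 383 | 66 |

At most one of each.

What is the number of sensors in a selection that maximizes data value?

Best achievable data value is 540.
humidity probe + barometric logger + anemometer + LiDAR unit + hyperspectral sensor + radio tag reader hits 540 at 1405 g.
Any selection reaching 540 contains exactly 6 sensors.

6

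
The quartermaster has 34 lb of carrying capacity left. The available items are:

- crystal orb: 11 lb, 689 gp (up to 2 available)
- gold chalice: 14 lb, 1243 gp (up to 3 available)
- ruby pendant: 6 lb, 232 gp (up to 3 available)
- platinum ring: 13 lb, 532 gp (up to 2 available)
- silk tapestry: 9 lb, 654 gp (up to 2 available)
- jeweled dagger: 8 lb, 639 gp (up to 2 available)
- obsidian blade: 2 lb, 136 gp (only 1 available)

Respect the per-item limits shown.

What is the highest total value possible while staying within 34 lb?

2718

Taking the top-ratio items first gives 2×gold chalice + obsidian blade for 2622 (30 lb).
Replace obsidian blade with ruby pendant: the trade gains 96 net, giving 2718 at 34 lb.
Every other selection either busts 34 lb or exceeds an availability limit or fails to beat 2718.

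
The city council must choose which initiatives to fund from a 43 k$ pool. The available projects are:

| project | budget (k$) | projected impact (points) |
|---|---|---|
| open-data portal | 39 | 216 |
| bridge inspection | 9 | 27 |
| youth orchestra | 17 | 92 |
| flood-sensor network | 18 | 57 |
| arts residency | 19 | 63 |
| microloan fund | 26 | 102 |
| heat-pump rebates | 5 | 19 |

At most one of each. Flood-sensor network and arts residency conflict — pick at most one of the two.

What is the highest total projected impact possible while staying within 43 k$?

216

Best packing: open-data portal — 39 k$, 216 total.
The closest alternative, youth orchestra + microloan fund, reaches only 194.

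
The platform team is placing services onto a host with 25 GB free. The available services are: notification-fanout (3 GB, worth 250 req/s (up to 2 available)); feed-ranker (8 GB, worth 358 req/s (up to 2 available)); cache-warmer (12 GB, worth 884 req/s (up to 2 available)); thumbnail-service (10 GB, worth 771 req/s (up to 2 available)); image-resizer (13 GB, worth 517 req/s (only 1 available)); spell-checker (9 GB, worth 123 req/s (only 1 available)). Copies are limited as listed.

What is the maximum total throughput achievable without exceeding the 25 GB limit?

1905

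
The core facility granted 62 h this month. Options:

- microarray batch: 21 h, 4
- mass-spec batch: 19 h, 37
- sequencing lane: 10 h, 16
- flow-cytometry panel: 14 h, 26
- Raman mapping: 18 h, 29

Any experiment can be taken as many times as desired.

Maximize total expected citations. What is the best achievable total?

116

Filling by ratio: 3×mass-spec batch for 111, with 5 h left unused.
Replace mass-spec batch with sequencing lane + flow-cytometry panel: the trade gains 5 net, giving 116 at 62 h.
Nothing else within 62 h beats 116.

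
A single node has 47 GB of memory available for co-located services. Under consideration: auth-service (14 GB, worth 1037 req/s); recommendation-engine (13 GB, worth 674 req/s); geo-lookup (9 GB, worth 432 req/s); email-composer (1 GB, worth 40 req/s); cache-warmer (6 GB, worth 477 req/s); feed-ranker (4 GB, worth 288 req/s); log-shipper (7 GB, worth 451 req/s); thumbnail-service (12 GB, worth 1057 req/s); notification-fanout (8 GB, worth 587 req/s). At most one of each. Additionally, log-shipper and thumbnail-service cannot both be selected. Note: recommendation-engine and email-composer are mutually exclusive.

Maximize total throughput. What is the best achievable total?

Density check — thumbnail-service 88.08, cache-warmer 79.50, auth-service 74.07 are the best per GB.
Best packing: auth-service + email-composer + cache-warmer + feed-ranker + thumbnail-service + notification-fanout — 45 GB, 3486 total.
Runner-up auth-service + cache-warmer + feed-ranker + thumbnail-service + notification-fanout tops out at 3446.

3486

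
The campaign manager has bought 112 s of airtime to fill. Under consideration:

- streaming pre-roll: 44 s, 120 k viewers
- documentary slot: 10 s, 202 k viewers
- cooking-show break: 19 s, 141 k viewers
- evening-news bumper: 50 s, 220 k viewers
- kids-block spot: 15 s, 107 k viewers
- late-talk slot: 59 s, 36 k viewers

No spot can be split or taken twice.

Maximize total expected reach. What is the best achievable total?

670

By expected reach per s: documentary slot 20.20, cooking-show break 7.42, kids-block spot 7.13, evening-news bumper 4.40 lead.
The ratio ordering already packs tightly: documentary slot + cooking-show break + evening-news bumper + kids-block spot, 94 s, 670.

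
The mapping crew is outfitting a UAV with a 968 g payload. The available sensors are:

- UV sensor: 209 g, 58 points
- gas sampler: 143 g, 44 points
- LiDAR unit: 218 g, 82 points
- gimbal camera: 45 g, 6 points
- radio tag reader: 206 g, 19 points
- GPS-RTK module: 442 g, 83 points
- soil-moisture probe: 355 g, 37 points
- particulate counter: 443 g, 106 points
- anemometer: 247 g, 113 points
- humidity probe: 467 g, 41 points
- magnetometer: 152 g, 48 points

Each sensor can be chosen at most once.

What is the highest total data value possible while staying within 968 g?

A density-first pass picks gas sampler + LiDAR unit + gimbal camera + anemometer + magnetometer — 293 at 805 g.
Dropping gas sampler and magnetometer frees 295 g; slotting in particulate counter (443 g) lifts the total to 307 at 953 g.
An exhaustive check of the 2048 subsets confirms 307.

307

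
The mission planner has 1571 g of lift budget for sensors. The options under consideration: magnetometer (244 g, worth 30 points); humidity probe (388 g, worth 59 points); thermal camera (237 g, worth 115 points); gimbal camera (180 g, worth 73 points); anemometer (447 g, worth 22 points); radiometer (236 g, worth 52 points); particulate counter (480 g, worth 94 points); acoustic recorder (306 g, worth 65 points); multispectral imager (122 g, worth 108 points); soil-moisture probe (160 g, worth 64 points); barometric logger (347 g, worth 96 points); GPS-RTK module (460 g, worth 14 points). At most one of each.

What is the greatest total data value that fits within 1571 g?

550

By data value per g: multispectral imager 0.89, thermal camera 0.49, gimbal camera 0.41, soil-moisture probe 0.40 lead.
Filling by ratio: magnetometer + thermal camera + gimbal camera + radiometer + multispectral imager + soil-moisture probe + barometric logger for 538, with 45 g left unused.
The 480 g tied up in magnetometer and radiometer is better spent on particulate counter — total rises to 550 (1526 g).
Runner-up magnetometer + thermal camera + gimbal camera + radiometer + multispectral imager + soil-moisture probe + barometric logger tops out at 538.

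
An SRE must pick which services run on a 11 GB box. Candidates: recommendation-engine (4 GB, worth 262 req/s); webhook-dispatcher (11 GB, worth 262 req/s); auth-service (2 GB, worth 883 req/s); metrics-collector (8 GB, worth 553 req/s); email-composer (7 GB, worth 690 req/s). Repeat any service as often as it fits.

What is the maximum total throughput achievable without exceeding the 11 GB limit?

4415

5×auth-service uses 10 of the 11 GB and totals 4415.
The spare 1 GB is too small for any remaining service, and no exchange beats 4415.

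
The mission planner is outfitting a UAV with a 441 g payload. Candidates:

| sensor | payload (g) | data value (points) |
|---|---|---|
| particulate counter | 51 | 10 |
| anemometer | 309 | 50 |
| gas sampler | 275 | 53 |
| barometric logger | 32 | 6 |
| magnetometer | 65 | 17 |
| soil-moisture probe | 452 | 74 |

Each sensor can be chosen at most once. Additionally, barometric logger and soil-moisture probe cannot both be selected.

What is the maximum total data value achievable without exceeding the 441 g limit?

The ratio ordering already packs tightly: particulate counter + gas sampler + barometric logger + magnetometer, 423 g, 86.
Every other selection either busts 441 g or breaks a pairing rule or fails to beat 86.

86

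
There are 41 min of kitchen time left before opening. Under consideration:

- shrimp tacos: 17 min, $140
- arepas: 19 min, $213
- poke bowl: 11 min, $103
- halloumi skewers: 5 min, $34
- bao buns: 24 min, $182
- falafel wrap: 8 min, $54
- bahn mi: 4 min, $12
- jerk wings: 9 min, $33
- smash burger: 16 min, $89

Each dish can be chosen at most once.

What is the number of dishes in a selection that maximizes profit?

The maximum profit within 41 min is 387.
shrimp tacos + arepas + halloumi skewers hits 387 at 41 min.
All optima have 3 dishes.

3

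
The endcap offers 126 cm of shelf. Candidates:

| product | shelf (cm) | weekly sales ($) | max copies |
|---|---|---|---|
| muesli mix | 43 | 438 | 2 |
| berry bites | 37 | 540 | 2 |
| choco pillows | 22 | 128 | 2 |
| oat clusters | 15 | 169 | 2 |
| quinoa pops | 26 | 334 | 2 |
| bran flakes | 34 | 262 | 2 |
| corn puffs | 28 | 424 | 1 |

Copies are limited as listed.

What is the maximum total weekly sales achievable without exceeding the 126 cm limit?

By weekly sales per cm: corn puffs 15.14, berry bites 14.59, quinoa pops 12.85 lead.
A density-first pass picks 2×berry bites + oat clusters + corn puffs — 1673 at 117 cm.
Replace oat clusters and corn puffs with 2×quinoa pops: the trade gains 75 net, giving 1748 at 126 cm.

1748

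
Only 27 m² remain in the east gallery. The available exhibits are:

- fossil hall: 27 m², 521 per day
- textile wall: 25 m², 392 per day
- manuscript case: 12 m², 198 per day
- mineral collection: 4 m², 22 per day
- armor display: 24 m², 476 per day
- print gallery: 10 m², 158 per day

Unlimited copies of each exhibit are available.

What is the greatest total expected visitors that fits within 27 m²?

Greedy by ratio would take armor display: 24 m² used, total 476.
Replace armor display with fossil hall: the trade gains 45 net, giving 521 at 27 m².
That's the maximum — no swap from here does better than 521.

521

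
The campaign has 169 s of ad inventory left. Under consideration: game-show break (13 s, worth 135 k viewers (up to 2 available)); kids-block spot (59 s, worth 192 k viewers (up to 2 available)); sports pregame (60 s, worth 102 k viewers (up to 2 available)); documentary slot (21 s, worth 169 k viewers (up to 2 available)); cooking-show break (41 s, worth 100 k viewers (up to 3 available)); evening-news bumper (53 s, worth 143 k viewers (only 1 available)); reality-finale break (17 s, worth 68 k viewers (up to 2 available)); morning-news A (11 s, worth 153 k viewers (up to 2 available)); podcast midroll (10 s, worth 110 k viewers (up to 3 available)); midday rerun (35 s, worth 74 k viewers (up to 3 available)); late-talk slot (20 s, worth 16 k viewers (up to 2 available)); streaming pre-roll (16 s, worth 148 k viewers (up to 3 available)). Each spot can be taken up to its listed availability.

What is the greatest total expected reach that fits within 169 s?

1688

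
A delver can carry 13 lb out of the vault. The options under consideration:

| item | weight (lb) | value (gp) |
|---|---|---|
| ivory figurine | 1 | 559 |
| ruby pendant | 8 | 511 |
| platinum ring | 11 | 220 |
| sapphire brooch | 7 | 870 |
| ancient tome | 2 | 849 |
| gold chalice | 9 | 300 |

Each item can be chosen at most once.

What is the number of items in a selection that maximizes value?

Best achievable value is 2278.
For example ivory figurine + sapphire brooch + ancient tome achieves it, using 10 lb.
All optima have 3 items.

3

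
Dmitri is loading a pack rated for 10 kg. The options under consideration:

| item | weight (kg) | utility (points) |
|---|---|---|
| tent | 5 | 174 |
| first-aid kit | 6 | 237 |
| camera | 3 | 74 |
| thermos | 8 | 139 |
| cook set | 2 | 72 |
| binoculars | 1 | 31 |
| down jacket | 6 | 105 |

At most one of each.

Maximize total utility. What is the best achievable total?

342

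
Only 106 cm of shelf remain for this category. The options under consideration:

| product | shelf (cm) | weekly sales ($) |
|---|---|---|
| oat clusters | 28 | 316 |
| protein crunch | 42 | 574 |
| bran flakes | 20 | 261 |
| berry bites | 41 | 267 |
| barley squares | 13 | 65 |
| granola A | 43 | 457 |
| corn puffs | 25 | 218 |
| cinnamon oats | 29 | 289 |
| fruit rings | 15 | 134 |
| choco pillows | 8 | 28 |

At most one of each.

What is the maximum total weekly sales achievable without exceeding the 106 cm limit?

1292

The ratio heuristic lands on oat clusters + protein crunch + bran flakes + fruit rings (1285) but leaves 1 cm idle.
Dropping oat clusters and fruit rings frees 43 cm; slotting in granola A (43 cm) lifts the total to 1292 at 105 cm.
Next best is oat clusters + protein crunch + bran flakes + fruit rings at 1285 (105 cm) — short by 7.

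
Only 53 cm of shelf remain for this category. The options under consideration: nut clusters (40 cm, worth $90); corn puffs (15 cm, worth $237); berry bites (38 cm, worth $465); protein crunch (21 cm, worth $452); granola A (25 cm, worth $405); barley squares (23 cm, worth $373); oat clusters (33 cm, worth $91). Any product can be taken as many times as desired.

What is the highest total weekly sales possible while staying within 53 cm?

A density-first pass picks 2×protein crunch — 904 at 42 cm.
Replace protein crunch with 2×corn puffs: the trade gains 22 net, giving 926 at 51 cm.
Every other selection either busts 53 cm or fails to beat 926.

926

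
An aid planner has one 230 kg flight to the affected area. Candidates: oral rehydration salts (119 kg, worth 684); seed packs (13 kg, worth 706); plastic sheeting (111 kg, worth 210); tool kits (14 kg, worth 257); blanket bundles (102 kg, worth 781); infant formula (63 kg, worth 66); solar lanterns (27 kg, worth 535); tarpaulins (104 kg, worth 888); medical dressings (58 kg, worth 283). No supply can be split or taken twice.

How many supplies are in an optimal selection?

Optimal total is 2669.
One optimal bundle: seed packs + tool kits + solar lanterns + tarpaulins + medical dressings (216 kg).
Every optimal selection uses 5 supplies.

5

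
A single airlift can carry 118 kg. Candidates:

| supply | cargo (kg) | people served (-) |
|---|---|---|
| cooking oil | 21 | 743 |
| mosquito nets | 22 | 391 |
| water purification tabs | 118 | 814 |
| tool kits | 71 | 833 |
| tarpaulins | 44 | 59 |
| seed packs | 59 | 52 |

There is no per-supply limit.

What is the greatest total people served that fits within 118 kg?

By people served per kg: cooking oil 35.38, mosquito nets 17.77, tool kits 11.73, water purification tabs 6.90 lead.
The ratio ordering already packs tightly: 5×cooking oil, 105 kg, 3715.

3715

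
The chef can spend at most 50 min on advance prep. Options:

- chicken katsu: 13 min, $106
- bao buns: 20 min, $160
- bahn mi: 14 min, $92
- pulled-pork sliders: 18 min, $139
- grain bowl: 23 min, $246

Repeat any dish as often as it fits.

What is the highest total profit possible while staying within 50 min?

2×grain bowl uses 46 of the 50 min and totals 492.
That's the maximum — no swap from here does better than 492.

492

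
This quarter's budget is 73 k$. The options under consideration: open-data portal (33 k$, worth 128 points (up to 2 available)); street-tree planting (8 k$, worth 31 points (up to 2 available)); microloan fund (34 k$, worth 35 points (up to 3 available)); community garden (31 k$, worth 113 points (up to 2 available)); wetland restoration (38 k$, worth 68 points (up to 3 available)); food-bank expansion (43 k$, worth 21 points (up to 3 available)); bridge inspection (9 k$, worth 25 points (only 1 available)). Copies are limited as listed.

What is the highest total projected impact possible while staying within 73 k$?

By projected impact per k$: open-data portal 3.88, street-tree planting 3.88, community garden 3.65, bridge inspection 2.78 lead.
A density-first pass picks 2×open-data portal — 256 at 66 k$.
Replace open-data portal with street-tree planting + community garden: the trade gains 16 net, giving 272 at 72 k$.

272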